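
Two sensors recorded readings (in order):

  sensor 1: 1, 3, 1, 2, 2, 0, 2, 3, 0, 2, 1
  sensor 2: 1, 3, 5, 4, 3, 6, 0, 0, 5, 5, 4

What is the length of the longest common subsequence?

Match 1 at sensor 1[1]=sensor 2[1], 3 at sensor 1[2]=sensor 2[5], 0 at sensor 1[6]=sensor 2[7], 0 at sensor 1[9]=sensor 2[8] — 4 values in the same relative order in both, and the DP table's final entry dp[11][11] is also 4, so no common subsequence is longer.

4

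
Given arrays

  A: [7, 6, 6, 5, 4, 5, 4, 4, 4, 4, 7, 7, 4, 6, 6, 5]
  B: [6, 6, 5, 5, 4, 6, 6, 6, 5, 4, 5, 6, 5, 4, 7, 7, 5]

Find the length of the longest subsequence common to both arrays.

10

One common subsequence of length 10: 6 (A #2, B #1); then 6 (A #3, B #2); then 5 (A #4, B #4); then 4 (A #5, B #5); then 5 (A #6, B #9); then 4 (A #7, B #10); then 4 (A #10, B #14); then 7 (A #11, B #15); then 7 (A #12, B #16); then 5 (A #16, B #17). Since dp[16][17] = 10, nothing longer is possible.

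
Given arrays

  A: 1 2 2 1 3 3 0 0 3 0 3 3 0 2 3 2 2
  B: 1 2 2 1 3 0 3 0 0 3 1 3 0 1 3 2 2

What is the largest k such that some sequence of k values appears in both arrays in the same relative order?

14

One common subsequence of length 14: 1 [1,1]; then 2 [2,2]; then 2 [3,3]; then 1 [4,4]; then 3 [5,5]; then 3 [6,7]; then 0 [7,8]; then 0 [8,9]; then 3 [9,10]; then 3 [12,12]; then 0 [13,13]; then 3 [15,15]; then 2 [16,16]; then 2 [17,17], and the DP table's final entry dp[17][17] is also 14, so no common subsequence is longer.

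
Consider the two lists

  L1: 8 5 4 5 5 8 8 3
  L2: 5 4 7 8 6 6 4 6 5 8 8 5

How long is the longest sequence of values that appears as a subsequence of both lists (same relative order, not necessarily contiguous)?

5

Pick 8 at L1[1]=L2[4], then 4 at L1[3]=L2[7], then 5 at L1[5]=L2[9], then 8 at L1[6]=L2[10], then 8 at L1[7]=L2[11]; all 5 values appear in both, in order. The LCS DP gives dp[8][12] = 5, so this is optimal.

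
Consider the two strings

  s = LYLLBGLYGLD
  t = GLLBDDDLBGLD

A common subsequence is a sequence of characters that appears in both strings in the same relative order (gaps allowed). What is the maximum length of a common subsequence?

7

Let dp[i][j] be the LCS length of the first i characters of s and the first j characters of t. dp[i][j] = dp[i-1][j-1]+1 when the i-th and j-th characters match, else max(dp[i-1][j], dp[i][j-1]).
    ·  G  L  L  B  D  D  D  L  B  G  L  D
 ·  0  0  0  0  0  0  0  0  0  0  0  0  0
 L  0  0  1  1  1  1  1  1  1  1  1  1  1
 Y  0  0  1  1  1  1  1  1  1  1  1  1  1
 L  0  0  1  2  2  2  2  2  2  2  2  2  2
 L  0  0  1  2  2  2  2  2  3  3  3  3  3
 B  0  0  1  2  3  3  3  3  3  4  4  4  4
 G  0  1  1  2  3  3  3  3  3  4  5  5  5
 L  0  1  2  2  3  3  3  3  4  4  5  6  6
 Y  0  1  2  2  3  3  3  3  4  4  5  6  6
 G  0  1  2  2  3  3  3  3  4  4  5  6  6
 L  0  1  2  3  3  3  3  3  4  4  5  6  6
 D  0  1  2  3  3  4  4  4  4  4  5  6  7
dp[11][12] = 7. One LCS (by backtracking along matches): LLLBGLD.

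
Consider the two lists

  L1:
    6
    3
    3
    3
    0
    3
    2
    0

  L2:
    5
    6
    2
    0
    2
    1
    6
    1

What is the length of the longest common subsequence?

3

One common subsequence of length 3: 6 at L1[1]=L2[2], 0 at L1[5]=L2[4], 2 at L1[7]=L2[5]. Since dp[8][8] = 3, nothing longer is possible.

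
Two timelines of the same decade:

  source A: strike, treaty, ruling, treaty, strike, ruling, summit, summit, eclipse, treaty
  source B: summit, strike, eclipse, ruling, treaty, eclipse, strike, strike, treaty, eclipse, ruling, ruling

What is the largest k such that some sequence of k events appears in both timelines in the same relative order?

5

One common subsequence of length 5: strike at source A[1]=source B[2]; then ruling at source A[3]=source B[4]; then treaty at source A[4]=source B[5]; then strike at source A[5]=source B[8]; then ruling at source A[6]=source B[12]. Since dp[10][12] = 5, nothing longer is possible.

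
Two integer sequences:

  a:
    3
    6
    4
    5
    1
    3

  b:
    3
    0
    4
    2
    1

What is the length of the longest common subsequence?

Taking 3 at a[1]=b[1], then 4 at a[3]=b[3], then 1 at a[5]=b[5] gives a common subsequence of length 3, and the DP table's final entry dp[6][5] is also 3, so no common subsequence is longer.

3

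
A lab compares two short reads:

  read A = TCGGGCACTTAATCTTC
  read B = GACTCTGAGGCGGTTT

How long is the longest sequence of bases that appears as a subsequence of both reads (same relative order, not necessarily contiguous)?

Taking T [1,4] → C [2,5] → G [3,7] → G [4,9] → G [5,10] → C [6,11] → T [13,14] → T [15,15] → T [16,16] gives a common subsequence of length 9. Since dp[17][16] = 9, nothing longer is possible.

9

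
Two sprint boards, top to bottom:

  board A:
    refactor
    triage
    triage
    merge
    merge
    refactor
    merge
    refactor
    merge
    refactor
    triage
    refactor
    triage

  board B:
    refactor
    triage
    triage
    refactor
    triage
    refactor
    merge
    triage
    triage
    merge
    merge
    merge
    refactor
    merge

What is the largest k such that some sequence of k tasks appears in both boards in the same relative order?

Match refactor [1,6] → triage [2,8] → triage [3,9] → merge [4,10] → merge [5,11] → merge [7,12] → refactor [8,13] → merge [9,14] — 8 tasks in the same relative order in both. Since dp[13][14] = 8, nothing longer is possible.

8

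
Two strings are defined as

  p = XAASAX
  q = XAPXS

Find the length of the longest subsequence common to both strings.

3

Taking X [1,1]; then A [2,2]; then S [4,5] gives a common subsequence of length 3. dp[6][5] = 3 confirms this is the maximum.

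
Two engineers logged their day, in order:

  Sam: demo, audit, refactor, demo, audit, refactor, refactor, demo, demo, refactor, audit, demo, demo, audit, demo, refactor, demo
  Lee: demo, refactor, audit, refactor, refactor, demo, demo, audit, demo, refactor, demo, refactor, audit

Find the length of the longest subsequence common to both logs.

Pick demo (Sam #1, Lee #1), then refactor (Sam #3, Lee #2), then audit (Sam #5, Lee #3), then refactor (Sam #6, Lee #4), then refactor (Sam #7, Lee #5), then demo (Sam #8, Lee #6), then demo (Sam #9, Lee #7), then audit (Sam #11, Lee #8), then demo (Sam #12, Lee #9), then demo (Sam #13, Lee #11), then audit (Sam #14, Lee #13); all 11 tasks appear in both, in order. The LCS DP gives dp[17][13] = 11, so this is optimal.

11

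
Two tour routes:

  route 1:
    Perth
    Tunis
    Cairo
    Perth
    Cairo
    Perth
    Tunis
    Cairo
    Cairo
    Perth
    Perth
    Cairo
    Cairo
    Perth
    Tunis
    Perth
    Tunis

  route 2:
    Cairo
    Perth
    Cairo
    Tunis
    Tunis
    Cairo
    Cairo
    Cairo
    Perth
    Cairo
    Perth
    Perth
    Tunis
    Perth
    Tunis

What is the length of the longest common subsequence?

Match Cairo (route 1 #3, route 2 #1) → Perth (route 1 #4, route 2 #2) → Cairo (route 1 #5, route 2 #3) → Tunis (route 1 #7, route 2 #5) → Cairo (route 1 #8, route 2 #7) → Cairo (route 1 #9, route 2 #8) → Perth (route 1 #10, route 2 #9) → Perth (route 1 #11, route 2 #11) → Perth (route 1 #14, route 2 #12) → Tunis (route 1 #15, route 2 #13) → Perth (route 1 #16, route 2 #14) → Tunis (route 1 #17, route 2 #15) — 12 stops in the same relative order in both, and the DP table's final entry dp[17][15] is also 12, so no common subsequence is longer.

12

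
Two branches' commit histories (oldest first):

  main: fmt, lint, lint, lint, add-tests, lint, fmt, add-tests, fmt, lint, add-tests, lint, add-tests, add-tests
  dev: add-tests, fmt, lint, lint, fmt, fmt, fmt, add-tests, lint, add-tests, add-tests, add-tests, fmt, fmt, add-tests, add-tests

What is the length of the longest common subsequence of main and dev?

Match fmt (main #1, dev #2), lint (main #2, dev #3), lint (main #3, dev #4), lint (main #4, dev #9), add-tests (main #5, dev #12), fmt (main #7, dev #13), fmt (main #9, dev #14), add-tests (main #13, dev #15), add-tests (main #14, dev #16) — 9 commits in the same relative order in both. Since dp[14][16] = 9, nothing longer is possible.

9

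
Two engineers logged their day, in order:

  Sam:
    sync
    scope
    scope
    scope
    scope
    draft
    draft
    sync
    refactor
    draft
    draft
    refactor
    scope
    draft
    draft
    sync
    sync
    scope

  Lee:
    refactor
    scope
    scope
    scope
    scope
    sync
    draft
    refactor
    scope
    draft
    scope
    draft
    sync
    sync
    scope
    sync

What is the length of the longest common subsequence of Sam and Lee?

13

Pick scope at Sam[2]=Lee[2], then scope at Sam[3]=Lee[3], then scope at Sam[4]=Lee[4], then scope at Sam[5]=Lee[5], then sync at Sam[8]=Lee[6], then draft at Sam[11]=Lee[7], then refactor at Sam[12]=Lee[8], then scope at Sam[13]=Lee[9], then draft at Sam[14]=Lee[10], then draft at Sam[15]=Lee[12], then sync at Sam[16]=Lee[13], then sync at Sam[17]=Lee[14], then scope at Sam[18]=Lee[15]; all 13 tasks appear in both, in order. dp[18][16] = 13 confirms this is the maximum.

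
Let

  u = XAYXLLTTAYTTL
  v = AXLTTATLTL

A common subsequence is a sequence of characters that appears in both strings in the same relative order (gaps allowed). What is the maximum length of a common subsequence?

9

Taking A at u[2]=v[1] → X at u[4]=v[2] → L at u[6]=v[3] → T at u[7]=v[4] → T at u[8]=v[5] → A at u[9]=v[6] → T at u[11]=v[7] → T at u[12]=v[9] → L at u[13]=v[10] gives a common subsequence of length 9. The LCS DP gives dp[13][10] = 9, so this is optimal.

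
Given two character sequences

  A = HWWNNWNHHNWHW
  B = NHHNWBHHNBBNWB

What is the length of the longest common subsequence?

7

Pick H [1,3], then N [5,4], then W [6,5], then H [8,7], then H [9,8], then N [10,12], then W [11,13]; all 7 characters appear in both, in order. dp[13][14] = 7 confirms this is the maximum.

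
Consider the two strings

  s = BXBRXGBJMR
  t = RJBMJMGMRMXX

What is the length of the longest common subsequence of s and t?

5

Let dp[i][j] be the LCS length of the first i characters of s and the first j characters of t. dp[i][j] = dp[i-1][j-1]+1 when the i-th and j-th characters match, else max(dp[i-1][j], dp[i][j-1]).
    ·  R  J  B  M  J  M  G  M  R  M  X  X
 ·  0  0  0  0  0  0  0  0  0  0  0  0  0
 B  0  0  0  1  1  1  1  1  1  1  1  1  1
 X  0  0  0  1  1  1  1  1  1  1  1  2  2
 B  0  0  0  1  1  1  1  1  1  1  1  2  2
 R  0  1  1  1  1  1  1  1  1  2  2  2  2
 X  0  1  1  1  1  1  1  1  1  2  2  3  3
 G  0  1  1  1  1  1  1  2  2  2  2  3  3
 B  0  1  1  2  2  2  2  2  2  2  2  3  3
 J  0  1  2  2  2  3  3  3  3  3  3  3  3
 M  0  1  2  2  3  3  4  4  4  4  4  4  4
 R  0  1  2  2  3  3  4  4  4  5  5  5  5
dp[10][12] = 5. One LCS (by backtracking along matches): RBJMR.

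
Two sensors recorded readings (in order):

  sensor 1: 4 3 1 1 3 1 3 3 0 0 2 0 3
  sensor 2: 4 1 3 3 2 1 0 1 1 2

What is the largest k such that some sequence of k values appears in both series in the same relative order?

6

Let dp[i][j] be the LCS length of the first i values of sensor 1 and the first j values of sensor 2. dp[i][j] = dp[i-1][j-1]+1 when the i-th and j-th values match, else max(dp[i-1][j], dp[i][j-1]).
    ·  4  1  3  3  2  1  0  1  1  2
 ·  0  0  0  0  0  0  0  0  0  0  0
 4  0  1  1  1  1  1  1  1  1  1  1
 3  0  1  1  2  2  2  2  2  2  2  2
 1  0  1  2  2  2  2  3  3  3  3  3
 1  0  1  2  2  2  2  3  3  4  4  4
 3  0  1  2  3  3  3  3  3  4  4  4
 1  0  1  2  3  3  3  4  4  4  5  5
 3  0  1  2  3  4  4  4  4  4  5  5
 3  0  1  2  3  4  4  4  4  4  5  5
 0  0  1  2  3  4  4  4  5  5  5  5
 0  0  1  2  3  4  4  4  5  5  5  5
 2  0  1  2  3  4  5  5  5  5  5  6
 0  0  1  2  3  4  5  5  6  6  6  6
 3  0  1  2  3  4  5  5  6  6  6  6
dp[13][10] = 6. One LCS (by backtracking along matches): 4, 3, 1, 1, 1, 2.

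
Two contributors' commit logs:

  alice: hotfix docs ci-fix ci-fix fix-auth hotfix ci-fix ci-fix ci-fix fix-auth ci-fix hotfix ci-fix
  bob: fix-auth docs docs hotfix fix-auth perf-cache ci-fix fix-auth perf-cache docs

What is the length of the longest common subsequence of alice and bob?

4

Match hotfix [1,4], fix-auth [5,5], ci-fix [9,7], fix-auth [10,8] — 4 commits in the same relative order in both. Since dp[13][10] = 4, nothing longer is possible.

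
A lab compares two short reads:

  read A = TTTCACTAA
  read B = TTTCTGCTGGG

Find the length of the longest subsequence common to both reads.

6

Taking T (read A #1, read B #1), then T (read A #2, read B #2), then T (read A #3, read B #3), then C (read A #4, read B #4), then C (read A #6, read B #7), then T (read A #7, read B #8) gives a common subsequence of length 6. dp[9][11] = 6 confirms this is the maximum.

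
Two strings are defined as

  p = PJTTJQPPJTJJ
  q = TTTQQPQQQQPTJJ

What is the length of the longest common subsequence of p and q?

8

Taking T [3,2], then T [4,3], then Q [6,5], then P [7,6], then P [8,11], then T [10,12], then J [11,13], then J [12,14] gives a common subsequence of length 8, and the DP table's final entry dp[12][14] is also 8, so no common subsequence is longer.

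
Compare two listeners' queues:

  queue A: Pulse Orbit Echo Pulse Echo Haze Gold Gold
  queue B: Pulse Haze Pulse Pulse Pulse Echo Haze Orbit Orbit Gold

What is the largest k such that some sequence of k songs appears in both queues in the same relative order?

5

Match Pulse at queue A[1]=queue B[4], then Pulse at queue A[4]=queue B[5], then Echo at queue A[5]=queue B[6], then Haze at queue A[6]=queue B[7], then Gold at queue A[8]=queue B[10] — 5 songs in the same relative order in both. The LCS DP gives dp[8][10] = 5, so this is optimal.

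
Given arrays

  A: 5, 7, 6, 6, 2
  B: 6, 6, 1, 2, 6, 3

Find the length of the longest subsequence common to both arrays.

3

Let dp[i][j] be the LCS length of the first i values of A and the first j values of B. dp[i][j] = dp[i-1][j-1]+1 when the i-th and j-th values match, else max(dp[i-1][j], dp[i][j-1]).
    ·  6  6  1  2  6  3
 ·  0  0  0  0  0  0  0
 5  0  0  0  0  0  0  0
 7  0  0  0  0  0  0  0
 6  0  1  1  1  1  1  1
 6  0  1  2  2  2  2  2
 2  0  1  2  2  3  3  3
dp[5][6] = 3. One LCS (by backtracking along matches): 6, 6, 2.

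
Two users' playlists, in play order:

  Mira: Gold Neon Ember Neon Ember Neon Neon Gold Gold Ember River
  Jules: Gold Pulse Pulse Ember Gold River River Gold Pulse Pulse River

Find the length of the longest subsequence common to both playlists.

5

Taking Gold [1,1]; then Ember [5,4]; then Gold [8,5]; then Gold [9,8]; then River [11,11] gives a common subsequence of length 5. Since dp[11][11] = 5, nothing longer is possible.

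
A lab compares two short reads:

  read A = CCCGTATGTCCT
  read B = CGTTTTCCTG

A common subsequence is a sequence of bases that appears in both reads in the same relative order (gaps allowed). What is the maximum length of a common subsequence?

8

Let dp[i][j] be the LCS length of the first i bases of read A and the first j bases of read B. dp[i][j] = dp[i-1][j-1]+1 when the i-th and j-th bases match, else max(dp[i-1][j], dp[i][j-1]).
    ·  C  G  T  T  T  T  C  C  T  G
 ·  0  0  0  0  0  0  0  0  0  0  0
 C  0  1  1  1  1  1  1  1  1  1  1
 C  0  1  1  1  1  1  1  2  2  2  2
 C  0  1  1  1  1  1  1  2  3  3  3
 G  0  1  2  2  2  2  2  2  3  3  4
 T  0  1  2  3  3  3  3  3  3  4  4
 A  0  1  2  3  3  3  3  3  3  4  4
 T  0  1  2  3  4  4  4  4  4  4  4
 G  0  1  2  3  4  4  4  4  4  4  5
 T  0  1  2  3  4  5  5  5  5  5  5
 C  0  1  2  3  4  5  5  6  6  6  6
 C  0  1  2  3  4  5  5  6  7  7  7
 T  0  1  2  3  4  5  6  6  7  8  8
dp[12][10] = 8. One LCS (by backtracking along matches): CGTTTCCT.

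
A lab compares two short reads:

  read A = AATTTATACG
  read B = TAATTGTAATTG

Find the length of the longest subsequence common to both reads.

8

Taking A [1,2] → A [2,3] → T [3,4] → T [4,5] → T [5,7] → A [6,9] → T [7,11] → G [10,12] gives a common subsequence of length 8. The LCS DP gives dp[10][12] = 8, so this is optimal.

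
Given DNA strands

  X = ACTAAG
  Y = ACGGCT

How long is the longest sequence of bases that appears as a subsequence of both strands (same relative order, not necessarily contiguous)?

3

One common subsequence of length 3: A (X #1, Y #1) → C (X #2, Y #5) → T (X #3, Y #6). Since dp[6][6] = 3, nothing longer is possible.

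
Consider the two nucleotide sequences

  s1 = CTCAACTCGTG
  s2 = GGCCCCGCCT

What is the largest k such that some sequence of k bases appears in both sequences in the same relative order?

6

Let dp[i][j] be the LCS length of the first i bases of s1 and the first j bases of s2. dp[i][j] = dp[i-1][j-1]+1 when the i-th and j-th bases match, else max(dp[i-1][j], dp[i][j-1]).
    ·  G  G  C  C  C  C  G  C  C  T
 ·  0  0  0  0  0  0  0  0  0  0  0
 C  0  0  0  1  1  1  1  1  1  1  1
 T  0  0  0  1  1  1  1  1  1  1  2
 C  0  0  0  1  2  2  2  2  2  2  2
 A  0  0  0  1  2  2  2  2  2  2  2
 A  0  0  0  1  2  2  2  2  2  2  2
 C  0  0  0  1  2  3  3  3  3  3  3
 T  0  0  0  1  2  3  3  3  3  3  4
 C  0  0  0  1  2  3  4  4  4  4  4
 G  0  1  1  1  2  3  4  5  5  5  5
 T  0  1  1  1  2  3  4  5  5  5  6
 G  0  1  2  2  2  3  4  5  5  5  6
dp[11][10] = 6. One LCS (by backtracking along matches): CCCCGT.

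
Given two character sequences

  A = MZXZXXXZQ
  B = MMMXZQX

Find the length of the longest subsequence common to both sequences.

Match M [1,3]; then X [3,4]; then Z [4,5]; then X [7,7] — 4 characters in the same relative order in both. Since dp[9][7] = 4, nothing longer is possible.

4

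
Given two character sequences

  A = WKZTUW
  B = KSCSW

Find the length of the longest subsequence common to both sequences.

2

One common subsequence of length 2: K (A #2, B #1); then W (A #6, B #5). Since dp[6][5] = 2, nothing longer is possible.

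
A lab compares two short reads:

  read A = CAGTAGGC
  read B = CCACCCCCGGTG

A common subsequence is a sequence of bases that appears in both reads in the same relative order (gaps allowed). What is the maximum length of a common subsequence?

5

Let dp[i][j] be the LCS length of the first i bases of read A and the first j bases of read B. dp[i][j] = dp[i-1][j-1]+1 when the i-th and j-th bases match, else max(dp[i-1][j], dp[i][j-1]).
    ·  C  C  A  C  C  C  C  C  G  G  T  G
 ·  0  0  0  0  0  0  0  0  0  0  0  0  0
 C  0  1  1  1  1  1  1  1  1  1  1  1  1
 A  0  1  1  2  2  2  2  2  2  2  2  2  2
 G  0  1  1  2  2  2  2  2  2  3  3  3  3
 T  0  1  1  2  2  2  2  2  2  3  3  4  4
 A  0  1  1  2  2  2  2  2  2  3  3  4  4
 G  0  1  1  2  2  2  2  2  2  3  4  4  5
 G  0  1  1  2  2  2  2  2  2  3  4  4  5
 C  0  1  2  2  3  3  3  3  3  3  4  4  5
dp[8][12] = 5. One LCS (by backtracking along matches): CAGTG.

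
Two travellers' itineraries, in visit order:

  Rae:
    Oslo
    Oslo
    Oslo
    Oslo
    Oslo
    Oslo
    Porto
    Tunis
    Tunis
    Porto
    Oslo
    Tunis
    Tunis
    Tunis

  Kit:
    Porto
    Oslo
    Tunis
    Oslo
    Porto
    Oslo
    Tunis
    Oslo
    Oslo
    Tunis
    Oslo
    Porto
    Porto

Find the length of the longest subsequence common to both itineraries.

8

Taking Oslo at Rae[1]=Kit[2]; then Oslo at Rae[2]=Kit[4]; then Oslo at Rae[3]=Kit[6]; then Oslo at Rae[4]=Kit[8]; then Oslo at Rae[5]=Kit[9]; then Oslo at Rae[6]=Kit[11]; then Porto at Rae[7]=Kit[12]; then Porto at Rae[10]=Kit[13] gives a common subsequence of length 8. The LCS DP gives dp[14][13] = 8, so this is optimal.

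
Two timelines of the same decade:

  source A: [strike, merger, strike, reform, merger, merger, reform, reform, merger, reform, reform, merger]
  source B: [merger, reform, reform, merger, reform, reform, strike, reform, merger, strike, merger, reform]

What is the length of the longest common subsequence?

7

Pick merger at source A[2]=source B[1] → reform at source A[4]=source B[3] → merger at source A[5]=source B[4] → reform at source A[7]=source B[6] → reform at source A[8]=source B[8] → merger at source A[9]=source B[11] → reform at source A[11]=source B[12]; all 7 events appear in both, in order. The LCS DP gives dp[12][12] = 7, so this is optimal.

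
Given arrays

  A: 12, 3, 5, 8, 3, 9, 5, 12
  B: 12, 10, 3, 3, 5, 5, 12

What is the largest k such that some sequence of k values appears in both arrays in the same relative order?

Let dp[i][j] be the LCS length of the first i values of A and the first j values of B. dp[i][j] = dp[i-1][j-1]+1 when the i-th and j-th values match, else max(dp[i-1][j], dp[i][j-1]).
    · 12 10  3  3  5  5 12
 ·  0  0  0  0  0  0  0  0
12  0  1  1  1  1  1  1  1
 3  0  1  1  2  2  2  2  2
 5  0  1  1  2  2  3  3  3
 8  0  1  1  2  2  3  3  3
 3  0  1  1  2  3  3  3  3
 9  0  1  1  2  3  3  3  3
 5  0  1  1  2  3  4  4  4
12  0  1  1  2  3  4  4  5
dp[8][7] = 5. One LCS (by backtracking along matches): 12, 3, 5, 5, 12.

5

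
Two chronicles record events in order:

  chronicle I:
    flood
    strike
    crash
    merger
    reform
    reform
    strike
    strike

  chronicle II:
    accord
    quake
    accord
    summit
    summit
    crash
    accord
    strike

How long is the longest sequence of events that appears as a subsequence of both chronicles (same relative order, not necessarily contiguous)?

Pick crash [3,6], strike [8,8]; all 2 events appear in both, in order. Since dp[8][8] = 2, nothing longer is possible.

2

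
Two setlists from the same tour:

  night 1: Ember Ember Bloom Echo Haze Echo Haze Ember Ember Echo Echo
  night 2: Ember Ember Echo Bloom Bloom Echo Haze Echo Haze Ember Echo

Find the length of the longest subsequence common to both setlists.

9

Taking Ember (night 1 #1, night 2 #1); then Ember (night 1 #2, night 2 #2); then Bloom (night 1 #3, night 2 #5); then Echo (night 1 #4, night 2 #6); then Haze (night 1 #5, night 2 #7); then Echo (night 1 #6, night 2 #8); then Haze (night 1 #7, night 2 #9); then Ember (night 1 #9, night 2 #10); then Echo (night 1 #11, night 2 #11) gives a common subsequence of length 9. The LCS DP gives dp[11][11] = 9, so this is optimal.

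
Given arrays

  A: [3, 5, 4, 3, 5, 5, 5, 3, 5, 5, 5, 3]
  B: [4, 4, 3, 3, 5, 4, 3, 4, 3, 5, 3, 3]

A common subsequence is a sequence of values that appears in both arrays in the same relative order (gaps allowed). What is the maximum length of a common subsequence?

Taking 3 [1,4], 5 [2,5], 4 [3,8], 3 [4,9], 5 [7,10], 3 [8,11], 3 [12,12] gives a common subsequence of length 7, and the DP table's final entry dp[12][12] is also 7, so no common subsequence is longer.

7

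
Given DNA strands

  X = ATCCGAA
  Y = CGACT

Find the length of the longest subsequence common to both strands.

One common subsequence of length 3: C at X[4]=Y[1] → G at X[5]=Y[2] → A at X[6]=Y[3]. dp[7][5] = 3 confirms this is the maximum.

3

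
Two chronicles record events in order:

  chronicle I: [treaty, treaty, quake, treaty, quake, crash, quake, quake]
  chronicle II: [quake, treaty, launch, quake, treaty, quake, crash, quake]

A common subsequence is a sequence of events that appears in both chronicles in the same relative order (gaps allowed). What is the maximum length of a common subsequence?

6

One common subsequence of length 6: treaty at chronicle I[1]=chronicle II[2], then quake at chronicle I[3]=chronicle II[4], then treaty at chronicle I[4]=chronicle II[5], then quake at chronicle I[5]=chronicle II[6], then crash at chronicle I[6]=chronicle II[7], then quake at chronicle I[8]=chronicle II[8]. dp[8][8] = 6 confirms this is the maximum.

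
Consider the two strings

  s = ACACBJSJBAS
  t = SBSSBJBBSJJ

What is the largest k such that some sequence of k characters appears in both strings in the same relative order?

5

Let dp[i][j] be the LCS length of the first i characters of s and the first j characters of t. dp[i][j] = dp[i-1][j-1]+1 when the i-th and j-th characters match, else max(dp[i-1][j], dp[i][j-1]).
    ·  S  B  S  S  B  J  B  B  S  J  J
 ·  0  0  0  0  0  0  0  0  0  0  0  0
 A  0  0  0  0  0  0  0  0  0  0  0  0
 C  0  0  0  0  0  0  0  0  0  0  0  0
 A  0  0  0  0  0  0  0  0  0  0  0  0
 C  0  0  0  0  0  0  0  0  0  0  0  0
 B  0  0  1  1  1  1  1  1  1  1  1  1
 J  0  0  1  1  1  1  2  2  2  2  2  2
 S  0  1  1  2  2  2  2  2  2  3  3  3
 J  0  1  1  2  2  2  3  3  3  3  4  4
 B  0  1  2  2  2  3  3  4  4  4  4  4
 A  0  1  2  2  2  3  3  4  4  4  4  4
 S  0  1  2  3  3  3  3  4  4  5  5  5
dp[11][11] = 5. One LCS (by backtracking along matches): BSJBS.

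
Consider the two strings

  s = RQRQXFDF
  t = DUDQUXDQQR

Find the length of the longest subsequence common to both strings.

3

One common subsequence of length 3: Q at s[2]=t[4], then X at s[5]=t[6], then D at s[7]=t[7]. dp[8][10] = 3 confirms this is the maximum.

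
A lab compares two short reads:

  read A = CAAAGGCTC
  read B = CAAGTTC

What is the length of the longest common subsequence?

6

Let dp[i][j] be the LCS length of the first i bases of read A and the first j bases of read B. dp[i][j] = dp[i-1][j-1]+1 when the i-th and j-th bases match, else max(dp[i-1][j], dp[i][j-1]).
    ·  C  A  A  G  T  T  C
 ·  0  0  0  0  0  0  0  0
 C  0  1  1  1  1  1  1  1
 A  0  1  2  2  2  2  2  2
 A  0  1  2  3  3  3  3  3
 A  0  1  2  3  3  3  3  3
 G  0  1  2  3  4  4  4  4
 G  0  1  2  3  4  4  4  4
 C  0  1  2  3  4  4  4  5
 T  0  1  2  3  4  5  5  5
 C  0  1  2  3  4  5  5  6
dp[9][7] = 6. One LCS (by backtracking along matches): CAAGTC.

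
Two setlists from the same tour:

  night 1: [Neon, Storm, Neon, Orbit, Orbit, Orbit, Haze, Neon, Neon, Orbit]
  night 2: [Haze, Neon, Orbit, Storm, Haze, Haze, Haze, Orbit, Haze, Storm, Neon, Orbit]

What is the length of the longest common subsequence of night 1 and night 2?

6

One common subsequence of length 6: Neon [1,2], Storm [2,4], Orbit [6,8], Haze [7,9], Neon [9,11], Orbit [10,12]. Since dp[10][12] = 6, nothing longer is possible.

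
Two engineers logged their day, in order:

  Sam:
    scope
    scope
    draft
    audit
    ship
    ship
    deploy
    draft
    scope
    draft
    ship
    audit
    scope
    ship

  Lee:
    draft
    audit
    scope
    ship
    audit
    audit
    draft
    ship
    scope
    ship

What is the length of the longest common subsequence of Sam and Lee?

7

Match draft [3,1]; then audit [4,2]; then ship [5,4]; then draft [10,7]; then ship [11,8]; then scope [13,9]; then ship [14,10] — 7 tasks in the same relative order in both. The LCS DP gives dp[14][10] = 7, so this is optimal.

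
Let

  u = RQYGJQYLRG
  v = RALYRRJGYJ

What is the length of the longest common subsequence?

Taking R [1,1], Y [3,4], G [4,8], J [5,10] gives a common subsequence of length 4. Since dp[10][10] = 4, nothing longer is possible.

4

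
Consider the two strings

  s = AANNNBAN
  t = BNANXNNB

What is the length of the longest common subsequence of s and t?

5

Match A (s #2, t #3) → N (s #3, t #4) → N (s #4, t #6) → N (s #5, t #7) → B (s #6, t #8) — 5 characters in the same relative order in both, and the DP table's final entry dp[8][8] is also 5, so no common subsequence is longer.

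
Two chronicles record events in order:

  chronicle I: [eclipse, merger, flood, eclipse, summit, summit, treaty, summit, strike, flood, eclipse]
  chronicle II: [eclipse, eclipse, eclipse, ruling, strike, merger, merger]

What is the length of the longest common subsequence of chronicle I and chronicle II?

Taking eclipse [1,2], then eclipse [4,3], then strike [9,5] gives a common subsequence of length 3. dp[11][7] = 3 confirms this is the maximum.

3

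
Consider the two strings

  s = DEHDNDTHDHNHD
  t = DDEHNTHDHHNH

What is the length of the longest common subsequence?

One common subsequence of length 10: D at s[1]=t[2], then E at s[2]=t[3], then H at s[3]=t[4], then N at s[5]=t[5], then T at s[7]=t[6], then H at s[8]=t[7], then D at s[9]=t[8], then H at s[10]=t[10], then N at s[11]=t[11], then H at s[12]=t[12]. The LCS DP gives dp[13][12] = 10, so this is optimal.

10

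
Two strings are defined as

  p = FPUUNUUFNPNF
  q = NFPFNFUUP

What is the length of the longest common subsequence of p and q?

Let dp[i][j] be the LCS length of the first i characters of p and the first j characters of q. dp[i][j] = dp[i-1][j-1]+1 when the i-th and j-th characters match, else max(dp[i-1][j], dp[i][j-1]).
    ·  N  F  P  F  N  F  U  U  P
 ·  0  0  0  0  0  0  0  0  0  0
 F  0  0  1  1  1  1  1  1  1  1
 P  0  0  1  2  2  2  2  2  2  2
 U  0  0  1  2  2  2  2  3  3  3
 U  0  0  1  2  2  2  2  3  4  4
 N  0  1  1  2  2  3  3  3  4  4
 U  0  1  1  2  2  3  3  4  4  4
 U  0  1  1  2  2  3  3  4  5  5
 F  0  1  2  2  3  3  4  4  5  5
 N  0  1  2  2  3  4  4  4  5  5
 P  0  1  2  3  3  4  4  4  5  6
 N  0  1  2  3  3  4  4  4  5  6
 F  0  1  2  3  4  4  5  5  5  6
dp[12][9] = 6. One LCS (by backtracking along matches): FPNUUP.

6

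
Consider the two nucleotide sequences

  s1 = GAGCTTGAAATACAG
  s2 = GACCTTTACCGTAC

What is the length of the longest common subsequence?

One common subsequence of length 9: G [1,1] → A [2,2] → C [4,4] → T [5,6] → T [6,7] → G [7,11] → T [11,12] → A [12,13] → C [13,14]. The LCS DP gives dp[15][14] = 9, so this is optimal.

9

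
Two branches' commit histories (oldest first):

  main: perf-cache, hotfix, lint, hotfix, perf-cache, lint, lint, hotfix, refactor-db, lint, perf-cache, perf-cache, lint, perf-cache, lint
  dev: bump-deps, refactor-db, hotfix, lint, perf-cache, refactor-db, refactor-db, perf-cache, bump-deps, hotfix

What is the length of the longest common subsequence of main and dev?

5

Pick hotfix at main[2]=dev[3], lint at main[3]=dev[4], perf-cache at main[5]=dev[5], refactor-db at main[9]=dev[7], perf-cache at main[11]=dev[8]; all 5 commits appear in both, in order. Since dp[15][10] = 5, nothing longer is possible.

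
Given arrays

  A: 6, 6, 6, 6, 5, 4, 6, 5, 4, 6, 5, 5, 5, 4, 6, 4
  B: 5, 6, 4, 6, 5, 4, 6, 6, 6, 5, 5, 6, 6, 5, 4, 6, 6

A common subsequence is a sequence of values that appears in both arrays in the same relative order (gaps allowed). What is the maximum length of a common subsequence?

11

Pick 6 [1,2] → 6 [4,4] → 5 [5,5] → 4 [6,6] → 6 [7,8] → 6 [10,9] → 5 [11,10] → 5 [12,11] → 5 [13,14] → 4 [14,15] → 6 [15,17]; all 11 values appear in both, in order. dp[16][17] = 11 confirms this is the maximum.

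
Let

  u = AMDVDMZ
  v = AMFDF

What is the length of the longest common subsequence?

Taking A (u #1, v #1), then M (u #2, v #2), then D (u #3, v #4) gives a common subsequence of length 3. The LCS DP gives dp[7][5] = 3, so this is optimal.

3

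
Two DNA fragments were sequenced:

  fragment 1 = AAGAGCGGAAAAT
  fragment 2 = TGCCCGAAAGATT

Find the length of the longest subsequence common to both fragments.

Match G [3,2]; then C [6,5]; then G [8,6]; then A [9,7]; then A [10,8]; then A [11,9]; then A [12,11]; then T [13,13] — 8 bases in the same relative order in both. The LCS DP gives dp[13][13] = 8, so this is optimal.

8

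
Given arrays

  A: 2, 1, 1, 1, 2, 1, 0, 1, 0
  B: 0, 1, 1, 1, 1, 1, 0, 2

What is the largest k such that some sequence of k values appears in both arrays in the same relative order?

Taking 1 at A[2]=B[2], 1 at A[3]=B[3], 1 at A[4]=B[4], 1 at A[6]=B[5], 1 at A[8]=B[6], 0 at A[9]=B[7] gives a common subsequence of length 6. The LCS DP gives dp[9][8] = 6, so this is optimal.

6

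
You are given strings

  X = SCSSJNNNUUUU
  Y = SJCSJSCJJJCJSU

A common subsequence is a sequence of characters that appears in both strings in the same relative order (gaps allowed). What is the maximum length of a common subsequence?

Match S (X #1, Y #1); then C (X #2, Y #3); then S (X #3, Y #4); then S (X #4, Y #6); then J (X #5, Y #12); then U (X #12, Y #14) — 6 characters in the same relative order in both, and the DP table's final entry dp[12][14] is also 6, so no common subsequence is longer.

6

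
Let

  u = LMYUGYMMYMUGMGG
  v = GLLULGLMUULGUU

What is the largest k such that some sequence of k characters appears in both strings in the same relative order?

6

One common subsequence of length 6: L at u[1]=v[3], U at u[4]=v[4], G at u[5]=v[6], M at u[7]=v[8], U at u[11]=v[10], G at u[12]=v[12]. The LCS DP gives dp[15][14] = 6, so this is optimal.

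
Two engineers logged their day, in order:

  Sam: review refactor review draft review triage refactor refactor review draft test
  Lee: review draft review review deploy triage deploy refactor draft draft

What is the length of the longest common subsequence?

6

Taking review [1,1], then review [3,3], then review [5,4], then triage [6,6], then refactor [7,8], then draft [10,10] gives a common subsequence of length 6, and the DP table's final entry dp[11][10] is also 6, so no common subsequence is longer.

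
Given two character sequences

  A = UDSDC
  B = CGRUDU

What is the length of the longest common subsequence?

2

Let dp[i][j] be the LCS length of the first i characters of A and the first j characters of B. dp[i][j] = dp[i-1][j-1]+1 when the i-th and j-th characters match, else max(dp[i-1][j], dp[i][j-1]).
    ·  C  G  R  U  D  U
 ·  0  0  0  0  0  0  0
 U  0  0  0  0  1  1  1
 D  0  0  0  0  1  2  2
 S  0  0  0  0  1  2  2
 D  0  0  0  0  1  2  2
 C  0  1  1  1  1  2  2
dp[5][6] = 2. One LCS (by backtracking along matches): UD.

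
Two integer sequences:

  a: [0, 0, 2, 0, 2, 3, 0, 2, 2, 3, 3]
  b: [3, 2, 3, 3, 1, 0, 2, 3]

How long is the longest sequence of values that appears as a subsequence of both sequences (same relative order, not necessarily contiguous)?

5

Match 2 [3,2]; then 3 [6,4]; then 0 [7,6]; then 2 [9,7]; then 3 [11,8] — 5 values in the same relative order in both. dp[11][8] = 5 confirms this is the maximum.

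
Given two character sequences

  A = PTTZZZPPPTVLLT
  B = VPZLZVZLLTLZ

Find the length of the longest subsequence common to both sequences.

Pick P at A[1]=B[2]; then Z at A[4]=B[3]; then Z at A[5]=B[5]; then Z at A[6]=B[7]; then L at A[12]=B[8]; then L at A[13]=B[9]; then T at A[14]=B[10]; all 7 characters appear in both, in order. Since dp[14][12] = 7, nothing longer is possible.

7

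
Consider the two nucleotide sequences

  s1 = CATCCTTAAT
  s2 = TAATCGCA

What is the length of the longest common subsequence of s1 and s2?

Let dp[i][j] be the LCS length of the first i bases of s1 and the first j bases of s2. dp[i][j] = dp[i-1][j-1]+1 when the i-th and j-th bases match, else max(dp[i-1][j], dp[i][j-1]).
    ·  T  A  A  T  C  G  C  A
 ·  0  0  0  0  0  0  0  0  0
 C  0  0  0  0  0  1  1  1  1
 A  0  0  1  1  1  1  1  1  2
 T  0  1  1  1  2  2  2  2  2
 C  0  1  1  1  2  3  3  3  3
 C  0  1  1  1  2  3  3  4  4
 T  0  1  1  1  2  3  3  4  4
 T  0  1  1  1  2  3  3  4  4
 A  0  1  2  2  2  3  3  4  5
 A  0  1  2  3  3  3  3  4  5
 T  0  1  2  3  4  4  4  4  5
dp[10][8] = 5. One LCS (by backtracking along matches): ATCCA.

5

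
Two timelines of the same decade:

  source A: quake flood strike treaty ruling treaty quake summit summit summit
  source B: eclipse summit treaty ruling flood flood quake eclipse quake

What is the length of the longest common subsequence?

Match treaty (source A #4, source B #3); then ruling (source A #5, source B #4); then quake (source A #7, source B #9) — 3 events in the same relative order in both. The LCS DP gives dp[10][9] = 3, so this is optimal.

3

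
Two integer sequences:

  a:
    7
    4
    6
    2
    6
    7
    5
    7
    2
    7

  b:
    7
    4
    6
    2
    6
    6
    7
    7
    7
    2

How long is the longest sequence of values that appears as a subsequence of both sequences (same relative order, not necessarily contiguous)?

Let dp[i][j] be the LCS length of the first i values of a and the first j values of b. dp[i][j] = dp[i-1][j-1]+1 when the i-th and j-th values match, else max(dp[i-1][j], dp[i][j-1]).
    ·  7  4  6  2  6  6  7  7  7  2
 ·  0  0  0  0  0  0  0  0  0  0  0
 7  0  1  1  1  1  1  1  1  1  1  1
 4  0  1  2  2  2  2  2  2  2  2  2
 6  0  1  2  3  3  3  3  3  3  3  3
 2  0  1  2  3  4  4  4  4  4  4  4
 6  0  1  2  3  4  5  5  5  5  5  5
 7  0  1  2  3  4  5  5  6  6  6  6
 5  0  1  2  3  4  5  5  6  6  6  6
 7  0  1  2  3  4  5  5  6  7  7  7
 2  0  1  2  3  4  5  5  6  7  7  8
 7  0  1  2  3  4  5  5  6  7  8  8
dp[10][10] = 8. One LCS (by backtracking along matches): 7, 4, 6, 2, 6, 7, 7, 2.

8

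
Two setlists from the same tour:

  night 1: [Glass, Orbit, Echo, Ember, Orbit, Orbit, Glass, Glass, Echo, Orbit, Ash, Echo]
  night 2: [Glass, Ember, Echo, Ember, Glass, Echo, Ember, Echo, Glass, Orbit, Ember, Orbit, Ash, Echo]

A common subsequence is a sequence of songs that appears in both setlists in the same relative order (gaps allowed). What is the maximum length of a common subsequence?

Taking Glass [1,1], Echo [3,3], Ember [4,4], Glass [7,5], Glass [8,9], Orbit [10,12], Ash [11,13], Echo [12,14] gives a common subsequence of length 8. dp[12][14] = 8 confirms this is the maximum.

8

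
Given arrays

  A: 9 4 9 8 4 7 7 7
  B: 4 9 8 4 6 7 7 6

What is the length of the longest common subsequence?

Let dp[i][j] be the LCS length of the first i values of A and the first j values of B. dp[i][j] = dp[i-1][j-1]+1 when the i-th and j-th values match, else max(dp[i-1][j], dp[i][j-1]).
    ·  4  9  8  4  6  7  7  6
 ·  0  0  0  0  0  0  0  0  0
 9  0  0  1  1  1  1  1  1  1
 4  0  1  1  1  2  2  2  2  2
 9  0  1  2  2  2  2  2  2  2
 8  0  1  2  3  3  3  3  3  3
 4  0  1  2  3  4  4  4  4  4
 7  0  1  2  3  4  4  5  5  5
 7  0  1  2  3  4  4  5  6  6
 7  0  1  2  3  4  4  5  6  6
dp[8][8] = 6. One LCS (by backtracking along matches): 4, 9, 8, 4, 7, 7.

6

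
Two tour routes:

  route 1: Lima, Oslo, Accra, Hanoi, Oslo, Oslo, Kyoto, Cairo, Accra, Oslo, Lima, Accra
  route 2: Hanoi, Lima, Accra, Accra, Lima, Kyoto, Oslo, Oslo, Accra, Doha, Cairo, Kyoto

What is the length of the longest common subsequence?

Match Lima (route 1 #1, route 2 #2); then Accra (route 1 #3, route 2 #4); then Oslo (route 1 #5, route 2 #7); then Oslo (route 1 #6, route 2 #8); then Kyoto (route 1 #7, route 2 #12) — 5 stops in the same relative order in both. Since dp[12][12] = 5, nothing longer is possible.

5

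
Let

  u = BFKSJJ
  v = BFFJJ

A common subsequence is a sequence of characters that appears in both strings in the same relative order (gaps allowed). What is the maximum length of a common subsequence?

Match B at u[1]=v[1], then F at u[2]=v[3], then J at u[5]=v[4], then J at u[6]=v[5] — 4 characters in the same relative order in both. Since dp[6][5] = 4, nothing longer is possible.

4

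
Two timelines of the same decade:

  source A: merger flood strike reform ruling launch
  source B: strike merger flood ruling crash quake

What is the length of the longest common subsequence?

3

Match merger (source A #1, source B #2), flood (source A #2, source B #3), ruling (source A #5, source B #4) — 3 events in the same relative order in both, and the DP table's final entry dp[6][6] is also 3, so no common subsequence is longer.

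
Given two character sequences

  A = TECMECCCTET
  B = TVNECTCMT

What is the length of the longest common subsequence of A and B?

5

Match T (A #1, B #1) → E (A #2, B #4) → C (A #3, B #7) → M (A #4, B #8) → T (A #11, B #9) — 5 characters in the same relative order in both. The LCS DP gives dp[11][9] = 5, so this is optimal.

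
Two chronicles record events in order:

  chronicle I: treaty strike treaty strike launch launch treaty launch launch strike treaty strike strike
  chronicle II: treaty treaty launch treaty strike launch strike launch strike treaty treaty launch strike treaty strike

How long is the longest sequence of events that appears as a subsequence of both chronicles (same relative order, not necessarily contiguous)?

10

Match treaty [1,2] → treaty [3,4] → strike [4,5] → launch [5,6] → launch [6,8] → treaty [7,11] → launch [9,12] → strike [10,13] → treaty [11,14] → strike [13,15] — 10 events in the same relative order in both. dp[13][15] = 10 confirms this is the maximum.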